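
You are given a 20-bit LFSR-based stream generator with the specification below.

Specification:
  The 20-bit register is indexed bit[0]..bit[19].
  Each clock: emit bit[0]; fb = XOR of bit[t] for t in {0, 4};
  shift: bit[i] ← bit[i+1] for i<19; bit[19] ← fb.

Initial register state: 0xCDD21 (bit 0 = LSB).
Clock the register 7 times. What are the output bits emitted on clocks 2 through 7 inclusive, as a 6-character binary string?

000010

reg_0 = 0xCDD21
clock 1: out=1, reg = 0xE6E90
clock 2: out=0, reg = 0xF3748
clock 3: out=0, reg = 0x79BA4
clock 4: out=0, reg = 0x3CDD2
clock 5: out=0, reg = 0x9E6E9
clock 6: out=1, reg = 0xCF374
clock 7: out=0, reg = 0xE79BA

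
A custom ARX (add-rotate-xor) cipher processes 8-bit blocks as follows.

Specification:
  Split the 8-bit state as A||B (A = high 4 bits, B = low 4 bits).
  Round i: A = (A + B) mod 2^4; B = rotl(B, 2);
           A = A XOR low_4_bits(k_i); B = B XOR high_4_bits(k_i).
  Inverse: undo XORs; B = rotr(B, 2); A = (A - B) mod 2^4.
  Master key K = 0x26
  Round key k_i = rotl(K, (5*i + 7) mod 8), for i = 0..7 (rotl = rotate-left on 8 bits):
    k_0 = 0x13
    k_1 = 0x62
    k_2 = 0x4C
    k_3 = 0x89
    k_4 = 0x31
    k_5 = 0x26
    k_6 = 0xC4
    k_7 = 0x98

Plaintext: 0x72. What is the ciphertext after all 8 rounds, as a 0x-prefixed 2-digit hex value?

0x7D

s_0 = plaintext = 0x72
s_1 = Round(s_0, k_0) = 0xA9
s_2 = Round(s_1, k_1) = 0x10
s_3 = Round(s_2, k_2) = 0xD4
s_4 = Round(s_3, k_3) = 0x89
s_5 = Round(s_4, k_4) = 0x05
s_6 = Round(s_5, k_5) = 0x37
s_7 = Round(s_6, k_6) = 0xE1
s_8 = Round(s_7, k_7) = 0x7D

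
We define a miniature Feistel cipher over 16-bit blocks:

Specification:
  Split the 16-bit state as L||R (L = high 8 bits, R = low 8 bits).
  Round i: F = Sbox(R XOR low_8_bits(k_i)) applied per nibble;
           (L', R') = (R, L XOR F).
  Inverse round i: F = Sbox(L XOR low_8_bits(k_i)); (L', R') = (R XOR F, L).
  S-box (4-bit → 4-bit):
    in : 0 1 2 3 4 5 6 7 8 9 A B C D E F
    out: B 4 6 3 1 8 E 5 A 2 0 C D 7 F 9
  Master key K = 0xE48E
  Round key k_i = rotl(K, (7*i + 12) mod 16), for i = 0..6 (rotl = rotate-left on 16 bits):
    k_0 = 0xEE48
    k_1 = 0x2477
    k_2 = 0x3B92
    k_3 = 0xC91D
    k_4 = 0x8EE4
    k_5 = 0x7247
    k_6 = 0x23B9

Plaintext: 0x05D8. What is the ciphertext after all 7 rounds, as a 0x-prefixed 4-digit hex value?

s_0 = plaintext = 0x05D8
s_1 = Round(s_0, k_0) = 0xD82E
s_2 = Round(s_1, k_1) = 0x2E5A
s_3 = Round(s_2, k_2) = 0x5AF4
s_4 = Round(s_3, k_3) = 0xF4A8
s_5 = Round(s_4, k_4) = 0xA8E9
s_6 = Round(s_5, k_5) = 0xE9A7
s_7 = Round(s_6, k_6) = 0xA7A6

0xA7A6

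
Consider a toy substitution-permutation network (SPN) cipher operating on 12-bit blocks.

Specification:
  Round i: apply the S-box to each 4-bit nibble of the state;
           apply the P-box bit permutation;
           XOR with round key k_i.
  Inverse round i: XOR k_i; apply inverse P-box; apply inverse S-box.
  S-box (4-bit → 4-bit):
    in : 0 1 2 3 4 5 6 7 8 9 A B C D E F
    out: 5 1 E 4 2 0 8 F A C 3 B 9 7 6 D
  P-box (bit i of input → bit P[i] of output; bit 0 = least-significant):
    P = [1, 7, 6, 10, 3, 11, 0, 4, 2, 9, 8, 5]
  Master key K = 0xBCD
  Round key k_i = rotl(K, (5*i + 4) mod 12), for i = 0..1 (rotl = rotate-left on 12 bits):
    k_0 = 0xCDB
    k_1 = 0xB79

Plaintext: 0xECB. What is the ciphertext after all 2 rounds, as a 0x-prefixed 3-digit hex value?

s_0 = plaintext = 0xECB
s_1 = Round(s_0, k_0) = 0xB41
s_2 = Round(s_1, k_1) = 0x15F

0x15F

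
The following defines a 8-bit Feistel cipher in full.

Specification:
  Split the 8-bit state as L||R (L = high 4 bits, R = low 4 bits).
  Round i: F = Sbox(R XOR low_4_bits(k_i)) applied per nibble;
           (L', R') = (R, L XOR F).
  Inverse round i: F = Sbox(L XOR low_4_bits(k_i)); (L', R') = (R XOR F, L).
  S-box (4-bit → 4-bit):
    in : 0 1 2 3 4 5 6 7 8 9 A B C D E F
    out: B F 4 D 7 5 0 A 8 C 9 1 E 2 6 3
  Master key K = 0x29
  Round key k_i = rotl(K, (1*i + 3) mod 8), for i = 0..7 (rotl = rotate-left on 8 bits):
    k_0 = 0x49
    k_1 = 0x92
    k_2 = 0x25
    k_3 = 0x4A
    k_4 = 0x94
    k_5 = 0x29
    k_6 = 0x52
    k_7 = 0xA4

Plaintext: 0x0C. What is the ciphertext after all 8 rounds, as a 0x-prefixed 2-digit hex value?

0xBE

s_0 = plaintext = 0x0C
s_1 = Round(s_0, k_0) = 0xC5
s_2 = Round(s_1, k_1) = 0x56
s_3 = Round(s_2, k_2) = 0x68
s_4 = Round(s_3, k_3) = 0x82
s_5 = Round(s_4, k_4) = 0x28
s_6 = Round(s_5, k_5) = 0x8D
s_7 = Round(s_6, k_6) = 0xDB
s_8 = Round(s_7, k_7) = 0xBE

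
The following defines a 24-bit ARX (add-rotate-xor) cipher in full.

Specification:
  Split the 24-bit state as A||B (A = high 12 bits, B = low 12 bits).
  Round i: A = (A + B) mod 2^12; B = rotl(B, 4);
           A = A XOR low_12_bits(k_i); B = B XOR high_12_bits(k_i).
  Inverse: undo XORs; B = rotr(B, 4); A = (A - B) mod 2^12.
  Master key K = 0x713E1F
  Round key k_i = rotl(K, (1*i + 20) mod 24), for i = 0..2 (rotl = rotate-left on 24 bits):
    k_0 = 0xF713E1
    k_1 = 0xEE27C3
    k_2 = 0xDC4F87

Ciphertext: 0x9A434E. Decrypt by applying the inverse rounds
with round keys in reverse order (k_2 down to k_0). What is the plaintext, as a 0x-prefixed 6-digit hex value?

0x006153

s_0 = ciphertext = 0x9A434E
s_1 = InvRound(s_0, k_2) = 0xB3BAE8
s_2 = InvRound(s_1, k_1) = 0x2B8A40
s_3 = InvRound(s_2, k_0) = 0x006153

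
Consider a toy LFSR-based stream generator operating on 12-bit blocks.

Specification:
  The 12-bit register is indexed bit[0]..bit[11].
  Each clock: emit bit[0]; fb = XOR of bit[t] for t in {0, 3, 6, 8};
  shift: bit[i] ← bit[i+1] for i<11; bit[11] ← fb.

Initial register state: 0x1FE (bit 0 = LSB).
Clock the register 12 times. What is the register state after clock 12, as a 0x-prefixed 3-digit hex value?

reg_0 = 0x1FE
clock 1: out=0, reg = 0x8FF
clock 2: out=1, reg = 0xC7F
clock 3: out=1, reg = 0xE3F
clock 4: out=1, reg = 0x71F
clock 5: out=1, reg = 0xB8F
clock 6: out=1, reg = 0xDC7
clock 7: out=1, reg = 0xEE3
clock 8: out=1, reg = 0x771
clock 9: out=1, reg = 0xBB8
clock 10: out=0, reg = 0x5DC
clock 11: out=0, reg = 0xAEE
clock 12: out=0, reg = 0x577

0x577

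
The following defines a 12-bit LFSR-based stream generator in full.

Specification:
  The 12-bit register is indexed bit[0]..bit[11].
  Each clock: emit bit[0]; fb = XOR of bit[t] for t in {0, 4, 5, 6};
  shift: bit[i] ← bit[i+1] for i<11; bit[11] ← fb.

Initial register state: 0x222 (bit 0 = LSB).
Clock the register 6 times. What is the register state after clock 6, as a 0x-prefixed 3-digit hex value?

0x648

reg_0 = 0x222
clock 1: out=0, reg = 0x911
clock 2: out=1, reg = 0x488
clock 3: out=0, reg = 0x244
clock 4: out=0, reg = 0x922
clock 5: out=0, reg = 0xC91
clock 6: out=1, reg = 0x648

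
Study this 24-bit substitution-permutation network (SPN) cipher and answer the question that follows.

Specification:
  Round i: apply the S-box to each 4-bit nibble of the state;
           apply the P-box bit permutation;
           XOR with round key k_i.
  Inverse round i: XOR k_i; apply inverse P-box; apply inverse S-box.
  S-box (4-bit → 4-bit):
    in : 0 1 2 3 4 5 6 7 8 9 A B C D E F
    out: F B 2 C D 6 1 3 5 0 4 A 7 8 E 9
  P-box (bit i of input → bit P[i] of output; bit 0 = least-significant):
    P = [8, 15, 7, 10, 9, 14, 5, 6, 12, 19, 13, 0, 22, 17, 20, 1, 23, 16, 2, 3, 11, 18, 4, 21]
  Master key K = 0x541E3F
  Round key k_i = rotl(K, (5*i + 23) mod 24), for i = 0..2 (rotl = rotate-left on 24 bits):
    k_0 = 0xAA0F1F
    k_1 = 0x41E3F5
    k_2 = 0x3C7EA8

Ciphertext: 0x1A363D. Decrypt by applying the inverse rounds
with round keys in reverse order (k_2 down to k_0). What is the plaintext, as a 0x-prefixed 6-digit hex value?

s_0 = ciphertext = 0x1A363D
s_1 = InvRound(s_0, k_2) = 0x0A2D2A
s_2 = InvRound(s_1, k_1) = 0x8E1B1E
s_3 = InvRound(s_2, k_0) = 0xB99F9D

0xB99F9D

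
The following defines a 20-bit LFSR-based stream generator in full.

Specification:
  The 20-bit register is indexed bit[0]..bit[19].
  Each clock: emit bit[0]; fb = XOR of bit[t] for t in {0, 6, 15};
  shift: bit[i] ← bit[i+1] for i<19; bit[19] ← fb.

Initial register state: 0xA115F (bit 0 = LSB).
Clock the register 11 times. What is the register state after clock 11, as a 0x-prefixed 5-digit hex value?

reg_0 = 0xA115F
clock 1: out=1, reg = 0x508AF
clock 2: out=1, reg = 0xA8457
clock 3: out=1, reg = 0xD422B
clock 4: out=1, reg = 0xEA115
clock 5: out=1, reg = 0x7508A
clock 6: out=0, reg = 0x3A845
clock 7: out=1, reg = 0x9D422
clock 8: out=0, reg = 0xCEA11
clock 9: out=1, reg = 0x67508
clock 10: out=0, reg = 0x33A84
clock 11: out=0, reg = 0x19D42

0x19D42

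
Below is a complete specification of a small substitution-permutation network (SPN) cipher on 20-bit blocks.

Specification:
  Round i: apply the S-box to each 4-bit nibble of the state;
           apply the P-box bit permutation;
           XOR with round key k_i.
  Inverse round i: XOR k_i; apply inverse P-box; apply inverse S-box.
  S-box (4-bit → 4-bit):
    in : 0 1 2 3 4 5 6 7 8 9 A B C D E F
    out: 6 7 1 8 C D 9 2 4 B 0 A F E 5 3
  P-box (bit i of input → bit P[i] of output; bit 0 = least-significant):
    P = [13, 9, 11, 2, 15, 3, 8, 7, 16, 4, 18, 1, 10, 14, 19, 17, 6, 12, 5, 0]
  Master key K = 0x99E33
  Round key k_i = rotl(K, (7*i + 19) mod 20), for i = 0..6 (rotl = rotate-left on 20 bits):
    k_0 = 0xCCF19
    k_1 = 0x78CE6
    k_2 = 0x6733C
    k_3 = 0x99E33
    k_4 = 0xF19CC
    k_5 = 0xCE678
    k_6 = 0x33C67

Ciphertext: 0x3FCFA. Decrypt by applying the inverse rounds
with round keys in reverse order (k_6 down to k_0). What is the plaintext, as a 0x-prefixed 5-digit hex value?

s_0 = ciphertext = 0x3FCFA
s_1 = InvRound(s_0, k_6) = 0x37793
s_2 = InvRound(s_1, k_5) = 0xC45CA
s_3 = InvRound(s_2, k_4) = 0x796A4
s_4 = InvRound(s_3, k_3) = 0x34D34
s_5 = InvRound(s_4, k_2) = 0x72E71
s_6 = InvRound(s_5, k_1) = 0x3AB69
s_7 = InvRound(s_6, k_0) = 0xEC1A2

0xEC1A2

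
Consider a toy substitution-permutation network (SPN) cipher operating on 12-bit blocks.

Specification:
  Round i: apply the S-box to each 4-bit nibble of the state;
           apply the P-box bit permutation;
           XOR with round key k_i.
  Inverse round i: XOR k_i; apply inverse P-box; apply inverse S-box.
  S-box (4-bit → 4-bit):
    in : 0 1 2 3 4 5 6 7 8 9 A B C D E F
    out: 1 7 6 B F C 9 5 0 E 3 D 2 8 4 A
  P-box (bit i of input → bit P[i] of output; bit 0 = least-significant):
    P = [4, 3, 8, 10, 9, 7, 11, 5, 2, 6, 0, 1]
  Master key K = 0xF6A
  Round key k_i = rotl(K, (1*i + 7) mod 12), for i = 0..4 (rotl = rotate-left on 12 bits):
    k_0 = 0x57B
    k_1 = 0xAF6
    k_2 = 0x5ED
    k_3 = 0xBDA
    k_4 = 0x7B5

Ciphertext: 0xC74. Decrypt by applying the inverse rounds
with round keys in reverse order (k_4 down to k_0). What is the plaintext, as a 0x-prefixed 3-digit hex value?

s_0 = ciphertext = 0xC74
s_1 = InvRound(s_0, k_4) = 0x21E
s_2 = InvRound(s_1, k_3) = 0xA2E
s_3 = InvRound(s_2, k_2) = 0x915
s_4 = InvRound(s_3, k_1) = 0x93E
s_5 = InvRound(s_4, k_0) = 0x1ED

0x1ED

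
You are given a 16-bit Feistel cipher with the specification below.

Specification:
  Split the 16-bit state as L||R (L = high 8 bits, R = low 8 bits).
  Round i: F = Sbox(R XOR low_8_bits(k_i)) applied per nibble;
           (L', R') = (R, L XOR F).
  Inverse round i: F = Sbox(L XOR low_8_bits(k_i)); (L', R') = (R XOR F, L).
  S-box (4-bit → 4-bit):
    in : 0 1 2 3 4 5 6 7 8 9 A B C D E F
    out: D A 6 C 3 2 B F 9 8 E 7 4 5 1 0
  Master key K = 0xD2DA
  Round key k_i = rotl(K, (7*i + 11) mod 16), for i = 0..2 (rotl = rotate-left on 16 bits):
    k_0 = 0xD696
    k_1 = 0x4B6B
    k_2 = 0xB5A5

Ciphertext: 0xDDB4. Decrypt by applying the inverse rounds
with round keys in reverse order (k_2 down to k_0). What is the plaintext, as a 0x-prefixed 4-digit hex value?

s_0 = ciphertext = 0xDDB4
s_1 = InvRound(s_0, k_2) = 0x4DDD
s_2 = InvRound(s_1, k_1) = 0xB64D
s_3 = InvRound(s_2, k_0) = 0x20B6

0x20B6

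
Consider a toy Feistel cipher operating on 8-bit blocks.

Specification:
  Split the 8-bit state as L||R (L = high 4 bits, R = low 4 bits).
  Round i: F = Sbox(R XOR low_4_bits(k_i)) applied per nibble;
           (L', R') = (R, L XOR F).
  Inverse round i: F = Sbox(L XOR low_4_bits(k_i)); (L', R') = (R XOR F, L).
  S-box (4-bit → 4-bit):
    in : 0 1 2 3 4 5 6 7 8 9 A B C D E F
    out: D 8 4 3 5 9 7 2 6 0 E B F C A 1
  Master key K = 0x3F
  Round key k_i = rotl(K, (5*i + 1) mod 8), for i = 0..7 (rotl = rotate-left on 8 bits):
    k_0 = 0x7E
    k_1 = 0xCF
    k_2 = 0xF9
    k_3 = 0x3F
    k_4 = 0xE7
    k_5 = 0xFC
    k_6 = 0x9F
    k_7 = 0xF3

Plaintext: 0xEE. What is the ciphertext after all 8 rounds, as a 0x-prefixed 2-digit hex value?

s_0 = plaintext = 0xEE
s_1 = Round(s_0, k_0) = 0xE3
s_2 = Round(s_1, k_1) = 0x31
s_3 = Round(s_2, k_2) = 0x15
s_4 = Round(s_3, k_3) = 0x5F
s_5 = Round(s_4, k_4) = 0xF3
s_6 = Round(s_5, k_5) = 0x3E
s_7 = Round(s_6, k_6) = 0xEB
s_8 = Round(s_7, k_7) = 0xB8

0xB8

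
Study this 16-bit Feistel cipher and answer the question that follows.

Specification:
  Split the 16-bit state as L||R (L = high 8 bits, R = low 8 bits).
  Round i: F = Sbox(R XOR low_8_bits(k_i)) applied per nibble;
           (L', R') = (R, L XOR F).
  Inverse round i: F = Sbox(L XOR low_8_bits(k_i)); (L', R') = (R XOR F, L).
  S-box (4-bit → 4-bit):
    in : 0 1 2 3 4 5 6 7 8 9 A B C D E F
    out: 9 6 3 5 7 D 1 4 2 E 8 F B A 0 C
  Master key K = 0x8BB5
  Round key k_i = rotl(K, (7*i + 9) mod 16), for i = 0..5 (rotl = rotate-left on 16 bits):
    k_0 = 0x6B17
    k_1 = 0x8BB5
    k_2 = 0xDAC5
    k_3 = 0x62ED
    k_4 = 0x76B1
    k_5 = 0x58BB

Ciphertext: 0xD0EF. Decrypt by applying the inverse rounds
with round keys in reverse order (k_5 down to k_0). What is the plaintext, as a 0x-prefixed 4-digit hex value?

0xFA90

s_0 = ciphertext = 0xD0EF
s_1 = InvRound(s_0, k_5) = 0xF0D0
s_2 = InvRound(s_1, k_4) = 0xA6F0
s_3 = InvRound(s_2, k_3) = 0x8FA6
s_4 = InvRound(s_3, k_2) = 0xDE8F
s_5 = InvRound(s_4, k_1) = 0x90DE
s_6 = InvRound(s_5, k_0) = 0xFA90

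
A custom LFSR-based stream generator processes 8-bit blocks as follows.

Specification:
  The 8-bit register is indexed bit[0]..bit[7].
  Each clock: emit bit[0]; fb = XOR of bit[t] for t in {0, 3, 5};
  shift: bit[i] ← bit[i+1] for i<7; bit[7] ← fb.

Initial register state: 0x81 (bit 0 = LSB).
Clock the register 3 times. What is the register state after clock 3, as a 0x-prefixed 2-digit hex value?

reg_0 = 0x81
clock 1: out=1, reg = 0xC0
clock 2: out=0, reg = 0x60
clock 3: out=0, reg = 0xB0

0xB0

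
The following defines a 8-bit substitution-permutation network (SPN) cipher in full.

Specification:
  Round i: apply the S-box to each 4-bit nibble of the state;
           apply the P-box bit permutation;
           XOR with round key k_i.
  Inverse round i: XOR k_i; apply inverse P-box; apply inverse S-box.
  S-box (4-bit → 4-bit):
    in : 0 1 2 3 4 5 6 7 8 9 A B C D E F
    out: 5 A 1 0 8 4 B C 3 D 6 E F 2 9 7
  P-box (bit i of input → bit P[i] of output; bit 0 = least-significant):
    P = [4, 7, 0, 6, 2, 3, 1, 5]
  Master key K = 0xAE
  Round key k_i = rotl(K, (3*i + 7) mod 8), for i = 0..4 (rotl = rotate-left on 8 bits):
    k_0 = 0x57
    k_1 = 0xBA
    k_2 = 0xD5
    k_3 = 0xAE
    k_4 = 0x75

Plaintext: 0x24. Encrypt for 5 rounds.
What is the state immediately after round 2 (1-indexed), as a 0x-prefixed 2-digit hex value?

s_0 = plaintext = 0x24
s_1 = Round(s_0, k_0) = 0x13
s_2 = Round(s_1, k_1) = 0x92
s_3 = Round(s_2, k_2) = 0xE3
s_4 = Round(s_3, k_3) = 0x8A
s_5 = Round(s_4, k_4) = 0xF8

0x92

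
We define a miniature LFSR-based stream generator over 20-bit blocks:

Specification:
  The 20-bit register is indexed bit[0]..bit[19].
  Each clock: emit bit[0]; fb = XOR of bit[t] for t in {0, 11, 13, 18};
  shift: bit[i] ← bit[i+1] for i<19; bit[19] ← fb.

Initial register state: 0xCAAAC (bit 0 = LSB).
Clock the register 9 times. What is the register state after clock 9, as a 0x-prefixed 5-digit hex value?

0x49E55

reg_0 = 0xCAAAC
clock 1: out=0, reg = 0xE5556
clock 2: out=0, reg = 0xF2AAB
clock 3: out=1, reg = 0x79555
clock 4: out=1, reg = 0x3CAAA
clock 5: out=0, reg = 0x9E555
clock 6: out=1, reg = 0x4F2AA
clock 7: out=0, reg = 0x27955
clock 8: out=1, reg = 0x93CAA
clock 9: out=0, reg = 0x49E55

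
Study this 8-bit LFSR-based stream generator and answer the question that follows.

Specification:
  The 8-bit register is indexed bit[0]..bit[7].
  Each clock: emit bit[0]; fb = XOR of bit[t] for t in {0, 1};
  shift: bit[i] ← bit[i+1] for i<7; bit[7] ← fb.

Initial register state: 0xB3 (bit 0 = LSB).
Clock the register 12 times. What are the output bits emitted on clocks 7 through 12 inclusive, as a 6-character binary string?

010101

reg_0 = 0xB3
clock 1: out=1, reg = 0x59
clock 2: out=1, reg = 0xAC
clock 3: out=0, reg = 0x56
clock 4: out=0, reg = 0xAB
clock 5: out=1, reg = 0x55
clock 6: out=1, reg = 0xAA
clock 7: out=0, reg = 0xD5
clock 8: out=1, reg = 0xEA
clock 9: out=0, reg = 0xF5
clock 10: out=1, reg = 0xFA
clock 11: out=0, reg = 0xFD
clock 12: out=1, reg = 0xFE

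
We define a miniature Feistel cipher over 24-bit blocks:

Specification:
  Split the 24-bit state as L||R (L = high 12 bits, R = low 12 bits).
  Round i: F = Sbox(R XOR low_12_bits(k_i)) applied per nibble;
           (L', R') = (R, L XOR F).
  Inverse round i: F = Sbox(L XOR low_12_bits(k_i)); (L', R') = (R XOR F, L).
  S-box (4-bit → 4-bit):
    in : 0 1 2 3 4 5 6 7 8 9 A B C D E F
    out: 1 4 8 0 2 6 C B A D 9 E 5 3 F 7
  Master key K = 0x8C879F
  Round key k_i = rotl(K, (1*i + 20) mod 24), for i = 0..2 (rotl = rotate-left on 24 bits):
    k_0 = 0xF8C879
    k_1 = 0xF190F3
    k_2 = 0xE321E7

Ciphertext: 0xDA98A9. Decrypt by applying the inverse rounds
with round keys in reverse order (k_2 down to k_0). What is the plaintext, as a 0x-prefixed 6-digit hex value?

0x14AE1F

s_0 = ciphertext = 0xDA98A9
s_1 = InvRound(s_0, k_2) = 0xD86DA9
s_2 = InvRound(s_1, k_1) = 0xE1FD86
s_3 = InvRound(s_2, k_0) = 0x14AE1F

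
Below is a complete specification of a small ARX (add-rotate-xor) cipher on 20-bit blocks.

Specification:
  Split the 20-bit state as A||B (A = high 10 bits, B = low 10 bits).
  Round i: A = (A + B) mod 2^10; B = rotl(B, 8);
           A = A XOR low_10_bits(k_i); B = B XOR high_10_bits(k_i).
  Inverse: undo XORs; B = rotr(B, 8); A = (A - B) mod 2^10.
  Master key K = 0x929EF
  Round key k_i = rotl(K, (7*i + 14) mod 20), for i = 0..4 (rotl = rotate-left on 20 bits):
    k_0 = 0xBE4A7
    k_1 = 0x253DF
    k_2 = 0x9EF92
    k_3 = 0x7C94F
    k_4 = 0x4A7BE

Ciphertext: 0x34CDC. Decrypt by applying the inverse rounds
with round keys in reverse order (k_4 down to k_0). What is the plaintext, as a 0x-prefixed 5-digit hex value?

s_0 = ciphertext = 0x34CDC
s_1 = InvRound(s_0, k_4) = 0xE63D5
s_2 = InvRound(s_1, k_3) = 0x8E49E
s_3 = InvRound(s_2, k_2) = 0x85796
s_4 = InvRound(s_3, k_1) = 0x6FC0B
s_5 = InvRound(s_4, k_0) = 0x53BCA

0x53BCA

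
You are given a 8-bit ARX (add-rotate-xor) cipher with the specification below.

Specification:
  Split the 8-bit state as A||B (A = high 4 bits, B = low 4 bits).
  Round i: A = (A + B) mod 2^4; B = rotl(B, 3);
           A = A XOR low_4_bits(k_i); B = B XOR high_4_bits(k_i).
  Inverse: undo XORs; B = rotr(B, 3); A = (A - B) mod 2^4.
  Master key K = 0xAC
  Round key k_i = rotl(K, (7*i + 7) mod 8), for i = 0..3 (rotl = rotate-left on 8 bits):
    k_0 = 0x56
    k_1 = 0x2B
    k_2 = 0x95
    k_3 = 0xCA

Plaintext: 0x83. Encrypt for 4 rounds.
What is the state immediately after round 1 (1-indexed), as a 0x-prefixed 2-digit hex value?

s_0 = plaintext = 0x83
s_1 = Round(s_0, k_0) = 0xDC
s_2 = Round(s_1, k_1) = 0x24
s_3 = Round(s_2, k_2) = 0x3B
s_4 = Round(s_3, k_3) = 0x41

0xDC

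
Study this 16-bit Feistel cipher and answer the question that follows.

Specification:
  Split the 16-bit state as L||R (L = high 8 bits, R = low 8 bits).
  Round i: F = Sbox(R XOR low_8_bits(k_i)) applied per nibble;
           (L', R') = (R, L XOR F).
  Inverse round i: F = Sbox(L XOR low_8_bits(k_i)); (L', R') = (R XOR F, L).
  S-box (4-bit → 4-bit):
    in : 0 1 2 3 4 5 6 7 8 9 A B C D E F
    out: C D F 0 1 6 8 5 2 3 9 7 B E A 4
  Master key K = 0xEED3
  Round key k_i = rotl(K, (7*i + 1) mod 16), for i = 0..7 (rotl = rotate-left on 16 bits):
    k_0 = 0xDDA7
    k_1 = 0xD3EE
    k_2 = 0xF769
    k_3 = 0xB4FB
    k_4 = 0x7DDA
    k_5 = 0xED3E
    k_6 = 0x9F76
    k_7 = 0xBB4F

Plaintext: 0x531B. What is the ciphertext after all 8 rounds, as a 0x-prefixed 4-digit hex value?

s_0 = plaintext = 0x531B
s_1 = Round(s_0, k_0) = 0x1B28
s_2 = Round(s_1, k_1) = 0x28A3
s_3 = Round(s_2, k_2) = 0xA391
s_4 = Round(s_3, k_3) = 0x912A
s_5 = Round(s_4, k_4) = 0x2ADD
s_6 = Round(s_5, k_5) = 0xDD8A
s_7 = Round(s_6, k_6) = 0x8A96
s_8 = Round(s_7, k_7) = 0x9669

0x9669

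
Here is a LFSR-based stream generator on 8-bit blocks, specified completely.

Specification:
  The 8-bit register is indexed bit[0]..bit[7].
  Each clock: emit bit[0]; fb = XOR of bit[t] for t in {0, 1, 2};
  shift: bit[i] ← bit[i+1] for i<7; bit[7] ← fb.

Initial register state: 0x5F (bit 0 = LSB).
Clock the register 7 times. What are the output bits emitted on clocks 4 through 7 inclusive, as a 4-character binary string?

reg_0 = 0x5F
clock 1: out=1, reg = 0xAF
clock 2: out=1, reg = 0xD7
clock 3: out=1, reg = 0xEB
clock 4: out=1, reg = 0x75
clock 5: out=1, reg = 0x3A
clock 6: out=0, reg = 0x9D
clock 7: out=1, reg = 0x4E

1101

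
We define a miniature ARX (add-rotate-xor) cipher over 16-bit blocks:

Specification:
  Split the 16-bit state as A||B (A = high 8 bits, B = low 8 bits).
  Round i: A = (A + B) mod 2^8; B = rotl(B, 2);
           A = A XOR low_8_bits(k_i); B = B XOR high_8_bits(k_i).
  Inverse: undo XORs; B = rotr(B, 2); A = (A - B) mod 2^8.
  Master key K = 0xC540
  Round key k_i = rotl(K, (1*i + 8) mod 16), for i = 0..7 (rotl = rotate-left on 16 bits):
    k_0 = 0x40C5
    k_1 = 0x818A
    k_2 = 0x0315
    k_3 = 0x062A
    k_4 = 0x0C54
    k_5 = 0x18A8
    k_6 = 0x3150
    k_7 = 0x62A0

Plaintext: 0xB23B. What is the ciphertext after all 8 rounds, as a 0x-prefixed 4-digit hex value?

s_0 = plaintext = 0xB23B
s_1 = Round(s_0, k_0) = 0x28AC
s_2 = Round(s_1, k_1) = 0x5E33
s_3 = Round(s_2, k_2) = 0x84CF
s_4 = Round(s_3, k_3) = 0x7939
s_5 = Round(s_4, k_4) = 0xE6E8
s_6 = Round(s_5, k_5) = 0x66BB
s_7 = Round(s_6, k_6) = 0x71DF
s_8 = Round(s_7, k_7) = 0xF01D

0xF01D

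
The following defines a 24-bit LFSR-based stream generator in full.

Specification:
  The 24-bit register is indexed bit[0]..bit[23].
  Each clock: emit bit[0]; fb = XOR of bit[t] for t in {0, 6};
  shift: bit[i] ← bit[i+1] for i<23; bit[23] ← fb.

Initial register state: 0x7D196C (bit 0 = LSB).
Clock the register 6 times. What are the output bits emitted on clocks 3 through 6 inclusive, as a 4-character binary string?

1101

reg_0 = 0x7D196C
clock 1: out=0, reg = 0xBE8CB6
clock 2: out=0, reg = 0x5F465B
clock 3: out=1, reg = 0x2FA32D
clock 4: out=1, reg = 0x97D196
clock 5: out=0, reg = 0x4BE8CB
clock 6: out=1, reg = 0x25F465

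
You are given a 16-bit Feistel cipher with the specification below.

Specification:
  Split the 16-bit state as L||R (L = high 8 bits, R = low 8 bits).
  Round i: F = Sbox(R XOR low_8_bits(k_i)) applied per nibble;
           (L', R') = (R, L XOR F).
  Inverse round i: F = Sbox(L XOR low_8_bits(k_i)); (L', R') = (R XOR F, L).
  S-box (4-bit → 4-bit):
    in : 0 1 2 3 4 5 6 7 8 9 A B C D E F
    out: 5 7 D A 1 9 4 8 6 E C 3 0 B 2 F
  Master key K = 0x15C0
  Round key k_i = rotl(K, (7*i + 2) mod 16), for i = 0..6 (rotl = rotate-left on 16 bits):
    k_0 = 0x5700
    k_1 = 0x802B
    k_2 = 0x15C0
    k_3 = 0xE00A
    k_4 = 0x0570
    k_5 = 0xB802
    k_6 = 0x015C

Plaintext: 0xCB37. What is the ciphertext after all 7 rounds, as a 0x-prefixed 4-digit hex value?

s_0 = plaintext = 0xCB37
s_1 = Round(s_0, k_0) = 0x3763
s_2 = Round(s_1, k_1) = 0x6321
s_3 = Round(s_2, k_2) = 0x2144
s_4 = Round(s_3, k_3) = 0x4433
s_5 = Round(s_4, k_4) = 0x335E
s_6 = Round(s_5, k_5) = 0x5EA3
s_7 = Round(s_6, k_6) = 0xA3A1

0xA3A1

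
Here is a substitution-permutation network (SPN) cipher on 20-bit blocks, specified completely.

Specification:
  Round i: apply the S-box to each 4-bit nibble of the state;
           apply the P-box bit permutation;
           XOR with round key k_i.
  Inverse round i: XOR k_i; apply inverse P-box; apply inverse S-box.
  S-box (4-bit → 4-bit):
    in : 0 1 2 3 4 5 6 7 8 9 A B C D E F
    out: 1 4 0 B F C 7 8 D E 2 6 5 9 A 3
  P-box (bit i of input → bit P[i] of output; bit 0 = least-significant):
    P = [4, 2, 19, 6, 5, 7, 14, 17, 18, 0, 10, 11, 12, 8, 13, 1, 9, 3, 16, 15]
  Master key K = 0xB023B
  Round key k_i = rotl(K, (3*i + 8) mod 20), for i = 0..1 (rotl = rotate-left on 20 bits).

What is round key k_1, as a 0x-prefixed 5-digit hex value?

0x1DD81

K = 0xB023B
k_0 = rotl(K, (3*0+8) mod 20) = rotl(K, 8) = 0x23BB0
k_1 = rotl(K, (3*1+8) mod 20) = rotl(K, 11) = 0x1DD81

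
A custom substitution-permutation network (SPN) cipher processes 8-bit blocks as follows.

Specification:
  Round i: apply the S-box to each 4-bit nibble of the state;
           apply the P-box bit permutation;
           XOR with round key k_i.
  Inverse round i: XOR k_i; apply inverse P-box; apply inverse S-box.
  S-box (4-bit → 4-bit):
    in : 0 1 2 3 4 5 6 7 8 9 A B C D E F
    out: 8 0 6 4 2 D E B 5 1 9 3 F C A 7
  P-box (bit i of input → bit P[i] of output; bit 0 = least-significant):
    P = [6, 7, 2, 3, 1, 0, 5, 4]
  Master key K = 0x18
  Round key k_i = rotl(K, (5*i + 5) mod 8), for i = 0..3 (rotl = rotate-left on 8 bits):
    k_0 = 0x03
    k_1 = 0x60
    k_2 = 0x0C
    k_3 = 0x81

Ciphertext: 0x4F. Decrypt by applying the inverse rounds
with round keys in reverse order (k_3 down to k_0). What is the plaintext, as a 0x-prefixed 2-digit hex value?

s_0 = ciphertext = 0x4F
s_1 = InvRound(s_0, k_3) = 0x9C
s_2 = InvRound(s_1, k_2) = 0x04
s_3 = InvRound(s_2, k_1) = 0x38
s_4 = InvRound(s_3, k_0) = 0xC0

0xC0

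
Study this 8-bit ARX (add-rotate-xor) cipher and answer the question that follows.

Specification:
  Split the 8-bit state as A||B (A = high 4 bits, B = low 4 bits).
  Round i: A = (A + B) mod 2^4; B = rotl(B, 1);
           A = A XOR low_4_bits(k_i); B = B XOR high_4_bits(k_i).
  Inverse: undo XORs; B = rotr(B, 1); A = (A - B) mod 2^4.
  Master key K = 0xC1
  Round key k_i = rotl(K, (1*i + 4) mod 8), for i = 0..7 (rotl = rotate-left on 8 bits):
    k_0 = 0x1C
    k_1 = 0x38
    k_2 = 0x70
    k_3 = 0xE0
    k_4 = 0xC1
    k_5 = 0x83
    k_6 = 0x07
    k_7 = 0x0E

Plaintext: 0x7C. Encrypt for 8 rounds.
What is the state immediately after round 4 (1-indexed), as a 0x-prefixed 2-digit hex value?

s_0 = plaintext = 0x7C
s_1 = Round(s_0, k_0) = 0xF8
s_2 = Round(s_1, k_1) = 0xF2
s_3 = Round(s_2, k_2) = 0x13
s_4 = Round(s_3, k_3) = 0x48
s_5 = Round(s_4, k_4) = 0xDD
s_6 = Round(s_5, k_5) = 0x93
s_7 = Round(s_6, k_6) = 0xB6
s_8 = Round(s_7, k_7) = 0xFC

0x48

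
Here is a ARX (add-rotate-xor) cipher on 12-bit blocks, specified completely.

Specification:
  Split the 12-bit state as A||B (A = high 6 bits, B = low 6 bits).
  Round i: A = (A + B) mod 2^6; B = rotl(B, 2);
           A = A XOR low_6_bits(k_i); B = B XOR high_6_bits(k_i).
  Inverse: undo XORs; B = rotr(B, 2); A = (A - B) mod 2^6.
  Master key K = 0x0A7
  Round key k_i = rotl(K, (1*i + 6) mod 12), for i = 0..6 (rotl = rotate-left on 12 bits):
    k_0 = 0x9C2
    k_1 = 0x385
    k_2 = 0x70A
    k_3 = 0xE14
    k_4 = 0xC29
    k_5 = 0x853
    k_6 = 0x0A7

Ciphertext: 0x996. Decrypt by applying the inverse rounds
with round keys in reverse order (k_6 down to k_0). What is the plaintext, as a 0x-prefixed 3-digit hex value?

s_0 = ciphertext = 0x996
s_1 = InvRound(s_0, k_6) = 0xF05
s_2 = InvRound(s_1, k_5) = 0x989
s_3 = InvRound(s_2, k_4) = 0xC5E
s_4 = InvRound(s_3, k_3) = 0xF29
s_5 = InvRound(s_4, k_2) = 0x65D
s_6 = InvRound(s_5, k_1) = 0xA34
s_7 = InvRound(s_6, k_0) = 0xDB4

0xDB4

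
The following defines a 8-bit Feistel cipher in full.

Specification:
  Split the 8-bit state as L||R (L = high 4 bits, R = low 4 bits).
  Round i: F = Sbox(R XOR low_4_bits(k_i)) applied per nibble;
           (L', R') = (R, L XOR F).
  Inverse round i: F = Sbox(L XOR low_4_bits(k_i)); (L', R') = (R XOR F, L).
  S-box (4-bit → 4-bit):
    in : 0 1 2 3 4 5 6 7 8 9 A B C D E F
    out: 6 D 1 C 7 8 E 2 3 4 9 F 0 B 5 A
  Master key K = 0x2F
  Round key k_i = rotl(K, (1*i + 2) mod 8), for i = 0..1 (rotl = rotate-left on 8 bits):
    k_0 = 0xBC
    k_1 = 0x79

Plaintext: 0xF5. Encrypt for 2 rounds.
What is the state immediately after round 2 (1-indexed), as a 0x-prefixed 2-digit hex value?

0xB4

s_0 = plaintext = 0xF5
s_1 = Round(s_0, k_0) = 0x5B
s_2 = Round(s_1, k_1) = 0xB4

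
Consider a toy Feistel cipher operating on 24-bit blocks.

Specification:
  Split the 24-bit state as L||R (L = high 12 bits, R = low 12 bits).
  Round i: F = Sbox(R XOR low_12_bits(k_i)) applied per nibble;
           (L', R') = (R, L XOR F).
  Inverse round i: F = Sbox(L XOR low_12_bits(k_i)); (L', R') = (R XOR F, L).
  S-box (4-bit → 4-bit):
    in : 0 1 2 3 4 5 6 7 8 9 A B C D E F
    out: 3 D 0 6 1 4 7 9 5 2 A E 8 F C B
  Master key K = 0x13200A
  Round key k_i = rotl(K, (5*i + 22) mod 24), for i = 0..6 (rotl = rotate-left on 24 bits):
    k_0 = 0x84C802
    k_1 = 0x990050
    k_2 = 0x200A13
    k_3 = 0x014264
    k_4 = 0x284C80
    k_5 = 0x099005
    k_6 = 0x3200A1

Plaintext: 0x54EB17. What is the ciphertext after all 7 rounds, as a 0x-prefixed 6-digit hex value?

0x635C08

s_0 = plaintext = 0x54EB17
s_1 = Round(s_0, k_0) = 0xB1739A
s_2 = Round(s_1, k_1) = 0x39AD9D
s_3 = Round(s_2, k_2) = 0xD9DAC6
s_4 = Round(s_3, k_3) = 0xAC683D
s_5 = Round(s_4, k_4) = 0x83DB29
s_6 = Round(s_5, k_5) = 0xB29635
s_7 = Round(s_6, k_6) = 0x635C08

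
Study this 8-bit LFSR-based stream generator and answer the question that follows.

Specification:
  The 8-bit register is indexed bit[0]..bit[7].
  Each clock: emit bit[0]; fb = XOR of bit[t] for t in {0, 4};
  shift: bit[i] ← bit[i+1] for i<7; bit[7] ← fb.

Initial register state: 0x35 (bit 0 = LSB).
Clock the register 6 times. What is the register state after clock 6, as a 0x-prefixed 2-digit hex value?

reg_0 = 0x35
clock 1: out=1, reg = 0x1A
clock 2: out=0, reg = 0x8D
clock 3: out=1, reg = 0xC6
clock 4: out=0, reg = 0x63
clock 5: out=1, reg = 0xB1
clock 6: out=1, reg = 0x58

0x58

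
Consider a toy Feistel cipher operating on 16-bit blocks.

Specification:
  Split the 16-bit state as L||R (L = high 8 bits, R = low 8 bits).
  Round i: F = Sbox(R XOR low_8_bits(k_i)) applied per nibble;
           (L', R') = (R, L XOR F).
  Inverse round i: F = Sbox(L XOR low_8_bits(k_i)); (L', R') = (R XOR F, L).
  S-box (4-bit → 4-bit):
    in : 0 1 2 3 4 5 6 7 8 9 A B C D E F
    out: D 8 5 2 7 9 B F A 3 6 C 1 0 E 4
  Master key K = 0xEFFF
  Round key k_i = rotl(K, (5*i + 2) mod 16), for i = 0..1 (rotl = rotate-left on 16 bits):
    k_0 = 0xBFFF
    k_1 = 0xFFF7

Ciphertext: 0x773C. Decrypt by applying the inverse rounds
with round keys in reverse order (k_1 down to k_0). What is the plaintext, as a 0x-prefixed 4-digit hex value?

0xC991

s_0 = ciphertext = 0x773C
s_1 = InvRound(s_0, k_1) = 0x9177
s_2 = InvRound(s_1, k_0) = 0xC991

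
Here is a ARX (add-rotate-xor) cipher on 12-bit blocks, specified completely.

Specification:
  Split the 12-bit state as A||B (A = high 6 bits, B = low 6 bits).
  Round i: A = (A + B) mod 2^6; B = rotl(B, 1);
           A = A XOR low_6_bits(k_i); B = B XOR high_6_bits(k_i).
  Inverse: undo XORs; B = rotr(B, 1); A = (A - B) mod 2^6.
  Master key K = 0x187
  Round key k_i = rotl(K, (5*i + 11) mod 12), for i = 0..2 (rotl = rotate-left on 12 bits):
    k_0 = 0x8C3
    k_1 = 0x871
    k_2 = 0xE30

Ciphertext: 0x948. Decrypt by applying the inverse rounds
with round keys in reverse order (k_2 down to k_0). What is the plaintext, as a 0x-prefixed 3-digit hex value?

0x92F

s_0 = ciphertext = 0x948
s_1 = InvRound(s_0, k_2) = 0xF58
s_2 = InvRound(s_1, k_1) = 0x43C
s_3 = InvRound(s_2, k_0) = 0x92F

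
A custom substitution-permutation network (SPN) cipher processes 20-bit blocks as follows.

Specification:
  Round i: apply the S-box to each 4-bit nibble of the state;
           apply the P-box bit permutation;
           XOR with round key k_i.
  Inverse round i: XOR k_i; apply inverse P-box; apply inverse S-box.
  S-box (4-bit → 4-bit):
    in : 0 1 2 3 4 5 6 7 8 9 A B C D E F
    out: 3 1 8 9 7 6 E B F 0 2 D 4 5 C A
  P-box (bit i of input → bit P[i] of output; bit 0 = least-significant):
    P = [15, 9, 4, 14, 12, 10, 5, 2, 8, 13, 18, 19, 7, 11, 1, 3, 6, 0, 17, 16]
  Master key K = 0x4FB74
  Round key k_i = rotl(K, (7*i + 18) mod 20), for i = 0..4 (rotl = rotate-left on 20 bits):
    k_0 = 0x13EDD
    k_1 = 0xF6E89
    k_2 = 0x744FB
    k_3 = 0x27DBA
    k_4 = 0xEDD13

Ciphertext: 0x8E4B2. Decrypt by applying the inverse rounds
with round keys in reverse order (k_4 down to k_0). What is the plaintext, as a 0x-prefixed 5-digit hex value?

s_0 = ciphertext = 0x8E4B2
s_1 = InvRound(s_0, k_4) = 0x504D9
s_2 = InvRound(s_1, k_3) = 0x854D2
s_3 = InvRound(s_2, k_2) = 0x62ED9
s_4 = InvRound(s_3, k_1) = 0x3929E
s_5 = InvRound(s_4, k_0) = 0x45AA1

0x45AA1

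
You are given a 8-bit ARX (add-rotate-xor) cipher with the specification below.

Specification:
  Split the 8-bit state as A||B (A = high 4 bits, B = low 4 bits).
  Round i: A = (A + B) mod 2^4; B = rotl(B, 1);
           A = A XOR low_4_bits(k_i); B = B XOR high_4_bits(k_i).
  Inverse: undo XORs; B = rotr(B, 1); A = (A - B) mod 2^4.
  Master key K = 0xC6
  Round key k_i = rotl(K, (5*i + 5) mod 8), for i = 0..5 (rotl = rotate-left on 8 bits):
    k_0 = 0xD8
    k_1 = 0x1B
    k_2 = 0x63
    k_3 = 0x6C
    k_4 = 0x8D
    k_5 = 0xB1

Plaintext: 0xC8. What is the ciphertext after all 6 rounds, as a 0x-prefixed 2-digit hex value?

s_0 = plaintext = 0xC8
s_1 = Round(s_0, k_0) = 0xCC
s_2 = Round(s_1, k_1) = 0x38
s_3 = Round(s_2, k_2) = 0x87
s_4 = Round(s_3, k_3) = 0x38
s_5 = Round(s_4, k_4) = 0x69
s_6 = Round(s_5, k_5) = 0xE8

0xE8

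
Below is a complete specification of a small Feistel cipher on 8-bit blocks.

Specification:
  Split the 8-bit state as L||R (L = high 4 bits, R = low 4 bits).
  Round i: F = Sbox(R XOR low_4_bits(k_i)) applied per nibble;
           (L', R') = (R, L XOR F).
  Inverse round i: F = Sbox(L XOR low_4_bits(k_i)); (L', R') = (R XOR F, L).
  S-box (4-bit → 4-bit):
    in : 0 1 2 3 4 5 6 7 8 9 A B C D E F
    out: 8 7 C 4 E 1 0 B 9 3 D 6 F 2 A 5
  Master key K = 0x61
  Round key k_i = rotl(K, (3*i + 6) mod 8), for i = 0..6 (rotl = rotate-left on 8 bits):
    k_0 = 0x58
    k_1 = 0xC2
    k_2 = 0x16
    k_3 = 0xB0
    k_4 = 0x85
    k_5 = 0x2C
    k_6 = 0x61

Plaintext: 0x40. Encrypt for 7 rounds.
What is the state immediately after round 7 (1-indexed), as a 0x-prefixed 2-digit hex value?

s_0 = plaintext = 0x40
s_1 = Round(s_0, k_0) = 0x0D
s_2 = Round(s_1, k_1) = 0xD5
s_3 = Round(s_2, k_2) = 0x59
s_4 = Round(s_3, k_3) = 0x96
s_5 = Round(s_4, k_4) = 0x6D
s_6 = Round(s_5, k_5) = 0xD1
s_7 = Round(s_6, k_6) = 0x15

0x15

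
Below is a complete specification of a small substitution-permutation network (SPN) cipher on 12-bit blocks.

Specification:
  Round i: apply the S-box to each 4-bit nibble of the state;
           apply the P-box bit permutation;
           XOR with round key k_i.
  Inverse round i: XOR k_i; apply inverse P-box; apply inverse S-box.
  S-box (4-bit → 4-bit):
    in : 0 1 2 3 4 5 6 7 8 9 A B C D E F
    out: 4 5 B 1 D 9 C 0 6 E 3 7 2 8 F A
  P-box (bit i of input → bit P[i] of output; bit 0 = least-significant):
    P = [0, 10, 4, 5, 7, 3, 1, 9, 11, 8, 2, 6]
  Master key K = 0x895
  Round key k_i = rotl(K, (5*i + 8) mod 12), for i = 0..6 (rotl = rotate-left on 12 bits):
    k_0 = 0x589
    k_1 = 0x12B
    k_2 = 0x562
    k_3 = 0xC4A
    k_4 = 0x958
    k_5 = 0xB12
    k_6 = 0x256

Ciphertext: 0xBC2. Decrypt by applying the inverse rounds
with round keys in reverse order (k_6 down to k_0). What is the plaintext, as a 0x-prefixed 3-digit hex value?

s_0 = ciphertext = 0xBC2
s_1 = InvRound(s_0, k_6) = 0xB30
s_2 = InvRound(s_1, k_5) = 0x70D
s_3 = InvRound(s_2, k_4) = 0x4DB
s_4 = InvRound(s_3, k_3) = 0x331
s_5 = InvRound(s_4, k_2) = 0xD6B
s_6 = InvRound(s_5, k_1) = 0x57C
s_7 = InvRound(s_6, k_0) = 0x634

0x634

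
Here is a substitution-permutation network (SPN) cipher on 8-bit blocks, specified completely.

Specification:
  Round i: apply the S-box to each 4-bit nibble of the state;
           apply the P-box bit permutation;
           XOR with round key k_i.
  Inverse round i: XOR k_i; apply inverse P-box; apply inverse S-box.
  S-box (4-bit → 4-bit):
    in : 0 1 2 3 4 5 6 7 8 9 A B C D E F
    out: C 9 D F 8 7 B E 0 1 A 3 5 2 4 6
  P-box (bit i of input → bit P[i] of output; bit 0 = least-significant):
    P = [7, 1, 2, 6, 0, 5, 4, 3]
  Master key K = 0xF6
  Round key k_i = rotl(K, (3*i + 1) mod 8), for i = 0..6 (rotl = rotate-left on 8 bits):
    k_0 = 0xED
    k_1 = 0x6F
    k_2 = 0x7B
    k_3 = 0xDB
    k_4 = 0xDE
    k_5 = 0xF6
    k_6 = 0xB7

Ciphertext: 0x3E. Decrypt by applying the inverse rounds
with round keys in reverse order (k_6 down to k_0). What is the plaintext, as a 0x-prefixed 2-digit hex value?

0x8A

s_0 = ciphertext = 0x3E
s_1 = InvRound(s_0, k_6) = 0x19
s_2 = InvRound(s_1, k_5) = 0x63
s_3 = InvRound(s_2, k_4) = 0x3C
s_4 = InvRound(s_3, k_3) = 0xB3
s_5 = InvRound(s_4, k_2) = 0x41
s_6 = InvRound(s_5, k_1) = 0xAF
s_7 = InvRound(s_6, k_0) = 0x8A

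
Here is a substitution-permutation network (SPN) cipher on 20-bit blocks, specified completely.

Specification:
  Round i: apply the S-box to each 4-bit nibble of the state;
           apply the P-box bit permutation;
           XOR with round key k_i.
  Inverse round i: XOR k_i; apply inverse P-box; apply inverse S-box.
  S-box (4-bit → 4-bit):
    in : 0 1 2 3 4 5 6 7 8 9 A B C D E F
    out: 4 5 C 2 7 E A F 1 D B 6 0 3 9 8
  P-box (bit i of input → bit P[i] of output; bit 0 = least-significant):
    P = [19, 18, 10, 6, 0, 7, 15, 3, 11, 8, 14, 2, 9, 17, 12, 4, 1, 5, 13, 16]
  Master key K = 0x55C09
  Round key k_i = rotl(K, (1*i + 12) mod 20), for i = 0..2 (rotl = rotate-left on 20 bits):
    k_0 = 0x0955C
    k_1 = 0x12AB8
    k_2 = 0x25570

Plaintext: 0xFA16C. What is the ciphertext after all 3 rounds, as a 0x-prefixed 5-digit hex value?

s_0 = plaintext = 0xFA16C
s_1 = Round(s_0, k_0) = 0x3DFC4
s_2 = Round(s_1, k_1) = 0xF2C9C
s_3 = Round(s_2, k_2) = 0x3C569

0x3C569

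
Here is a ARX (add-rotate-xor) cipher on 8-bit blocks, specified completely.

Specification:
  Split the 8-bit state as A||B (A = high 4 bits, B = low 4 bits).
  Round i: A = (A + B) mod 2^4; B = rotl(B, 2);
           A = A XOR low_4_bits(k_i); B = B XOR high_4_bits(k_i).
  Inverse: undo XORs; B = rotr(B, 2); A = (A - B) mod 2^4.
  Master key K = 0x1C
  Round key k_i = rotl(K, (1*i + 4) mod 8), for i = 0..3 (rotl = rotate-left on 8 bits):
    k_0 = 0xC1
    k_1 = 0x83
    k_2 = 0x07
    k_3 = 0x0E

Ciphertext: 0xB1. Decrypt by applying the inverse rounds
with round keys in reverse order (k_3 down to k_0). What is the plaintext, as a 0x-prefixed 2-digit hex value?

0x7A

s_0 = ciphertext = 0xB1
s_1 = InvRound(s_0, k_3) = 0x14
s_2 = InvRound(s_1, k_2) = 0x51
s_3 = InvRound(s_2, k_1) = 0x06
s_4 = InvRound(s_3, k_0) = 0x7A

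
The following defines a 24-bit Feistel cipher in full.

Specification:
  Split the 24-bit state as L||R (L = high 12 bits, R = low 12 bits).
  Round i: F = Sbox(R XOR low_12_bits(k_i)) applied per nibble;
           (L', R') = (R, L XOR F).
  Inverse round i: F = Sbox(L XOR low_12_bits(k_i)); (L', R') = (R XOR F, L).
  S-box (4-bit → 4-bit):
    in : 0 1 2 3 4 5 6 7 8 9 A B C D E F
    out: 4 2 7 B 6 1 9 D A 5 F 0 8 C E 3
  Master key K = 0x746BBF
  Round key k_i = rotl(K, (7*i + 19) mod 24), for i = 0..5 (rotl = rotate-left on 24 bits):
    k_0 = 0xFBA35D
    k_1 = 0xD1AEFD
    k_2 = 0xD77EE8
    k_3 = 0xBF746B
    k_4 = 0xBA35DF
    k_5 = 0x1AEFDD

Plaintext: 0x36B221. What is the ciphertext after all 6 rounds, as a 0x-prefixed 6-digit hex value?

s_0 = plaintext = 0x36B221
s_1 = Round(s_0, k_0) = 0x2211B3
s_2 = Round(s_1, k_1) = 0x1B314F
s_3 = Round(s_2, k_2) = 0x14F24E
s_4 = Round(s_3, k_3) = 0x24E83E
s_5 = Round(s_4, k_4) = 0x83EEAC
s_6 = Round(s_5, k_5) = 0xEACAEC

0xEACAEC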